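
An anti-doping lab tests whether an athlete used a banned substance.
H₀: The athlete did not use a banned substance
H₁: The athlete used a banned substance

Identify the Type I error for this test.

Answer: Falsely accusing a clean athlete of doping

Derivation:
Type I error: rejecting H₀ when it is actually true (false positive).
Type II error: failing to reject H₀ when H₁ is actually true (false negative).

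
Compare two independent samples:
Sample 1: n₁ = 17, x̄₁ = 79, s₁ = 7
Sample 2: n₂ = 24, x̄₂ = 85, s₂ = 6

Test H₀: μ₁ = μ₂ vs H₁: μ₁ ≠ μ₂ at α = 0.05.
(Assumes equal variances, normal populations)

Pooled variance: s²_p = [16×7² + 23×6²]/(39) = 41.3333
s_p = 6.4291
SE = s_p×√(1/n₁ + 1/n₂) = 6.4291×√(1/17 + 1/24) = 2.0380
t = (x̄₁ - x̄₂)/SE = (79 - 85)/2.0380 = -2.9441
df = 39, t-critical = ±2.023
Decision: reject H₀

Answer: t = -2.9441, reject H₀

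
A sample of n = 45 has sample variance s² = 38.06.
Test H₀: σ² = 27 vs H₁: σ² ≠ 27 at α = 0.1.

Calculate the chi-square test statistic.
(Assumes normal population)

Answer: χ² = 62.0237, reject H₀

Derivation:
df = n - 1 = 44
χ² = (n-1)s²/σ₀² = 44×38.06/27 = 62.0237
Critical values: χ²_{0.95,44} = 29.787, χ²_{0.05,44} = 60.481
Rejection region: χ² < 29.787 or χ² > 60.481
Decision: reject H₀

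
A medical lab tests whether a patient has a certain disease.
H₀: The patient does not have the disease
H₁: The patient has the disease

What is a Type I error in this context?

Answer: Diagnosing a healthy patient as having the disease (false positive)

Derivation:
Type I error: rejecting H₀ when it is actually true (false positive).
Type II error: failing to reject H₀ when H₁ is actually true (false negative).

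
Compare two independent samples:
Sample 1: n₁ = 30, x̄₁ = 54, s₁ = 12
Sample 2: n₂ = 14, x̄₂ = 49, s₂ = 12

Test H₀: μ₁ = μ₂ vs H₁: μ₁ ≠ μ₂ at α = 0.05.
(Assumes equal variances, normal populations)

Pooled variance: s²_p = [29×12² + 13×12²]/(42) = 144.0000
s_p = 12.0000
SE = s_p×√(1/n₁ + 1/n₂) = 12.0000×√(1/30 + 1/14) = 3.8840
t = (x̄₁ - x̄₂)/SE = (54 - 49)/3.8840 = 1.2873
df = 42, t-critical = ±2.018
Decision: fail to reject H₀

Answer: t = 1.2873, fail to reject H₀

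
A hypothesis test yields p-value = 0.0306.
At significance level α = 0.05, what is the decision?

Answer: reject H₀

Derivation:
Compare p-value to α:
0.0306 < 0.05
Decision: reject H₀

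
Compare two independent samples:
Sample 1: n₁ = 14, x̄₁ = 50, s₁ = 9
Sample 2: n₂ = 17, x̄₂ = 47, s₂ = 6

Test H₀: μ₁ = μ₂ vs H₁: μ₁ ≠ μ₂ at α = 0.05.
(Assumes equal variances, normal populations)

Pooled variance: s²_p = [13×9² + 16×6²]/(29) = 56.1724
s_p = 7.4948
SE = s_p×√(1/n₁ + 1/n₂) = 7.4948×√(1/14 + 1/17) = 2.7049
t = (x̄₁ - x̄₂)/SE = (50 - 47)/2.7049 = 1.1091
df = 29, t-critical = ±2.045
Decision: fail to reject H₀

Answer: t = 1.1091, fail to reject H₀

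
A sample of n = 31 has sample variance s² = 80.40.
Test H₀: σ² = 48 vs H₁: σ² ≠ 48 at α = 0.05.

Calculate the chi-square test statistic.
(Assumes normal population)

df = n - 1 = 30
χ² = (n-1)s²/σ₀² = 30×80.40/48 = 50.2500
Critical values: χ²_{0.975,30} = 16.791, χ²_{0.025,30} = 46.979
Rejection region: χ² < 16.791 or χ² > 46.979
Decision: reject H₀

Answer: χ² = 50.2500, reject H₀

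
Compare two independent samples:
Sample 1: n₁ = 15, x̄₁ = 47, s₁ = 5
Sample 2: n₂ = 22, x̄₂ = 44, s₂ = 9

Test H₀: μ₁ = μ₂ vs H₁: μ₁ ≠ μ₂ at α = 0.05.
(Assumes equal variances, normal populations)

Pooled variance: s²_p = [14×5² + 21×9²]/(35) = 58.6000
s_p = 7.6551
SE = s_p×√(1/n₁ + 1/n₂) = 7.6551×√(1/15 + 1/22) = 2.5633
t = (x̄₁ - x̄₂)/SE = (47 - 44)/2.5633 = 1.1704
df = 35, t-critical = ±2.030
Decision: fail to reject H₀

Answer: t = 1.1704, fail to reject H₀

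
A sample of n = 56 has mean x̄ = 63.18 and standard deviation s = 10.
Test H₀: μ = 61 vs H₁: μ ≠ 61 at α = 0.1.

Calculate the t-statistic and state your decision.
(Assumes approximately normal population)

df = n - 1 = 55
SE = s/√n = 10/√56 = 1.3363
t = (x̄ - μ₀)/SE = (63.18 - 61)/1.3363 = 1.6314
Critical value: t_{0.05,55} = ±1.673
p-value ≈ 0.1085
Decision: fail to reject H₀

Answer: t = 1.6314, fail to reject H₀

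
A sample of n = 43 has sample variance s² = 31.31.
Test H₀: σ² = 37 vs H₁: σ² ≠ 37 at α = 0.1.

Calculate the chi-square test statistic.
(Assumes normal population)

Answer: χ² = 35.5411, fail to reject H₀

Derivation:
df = n - 1 = 42
χ² = (n-1)s²/σ₀² = 42×31.31/37 = 35.5411
Critical values: χ²_{0.95,42} = 28.144, χ²_{0.05,42} = 58.124
Rejection region: χ² < 28.144 or χ² > 58.124
Decision: fail to reject H₀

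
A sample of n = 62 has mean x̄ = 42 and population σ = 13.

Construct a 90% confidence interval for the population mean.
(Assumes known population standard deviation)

Confidence level: 90%, α = 0.1
z_0.05 = 1.645
SE = σ/√n = 13/√62 = 1.6510
Margin of error = 1.645 × 1.6510 = 2.7159
CI: x̄ ± margin = 42 ± 2.7159
CI: (39.2841, 44.7159)

Answer: (39.2841, 44.7159)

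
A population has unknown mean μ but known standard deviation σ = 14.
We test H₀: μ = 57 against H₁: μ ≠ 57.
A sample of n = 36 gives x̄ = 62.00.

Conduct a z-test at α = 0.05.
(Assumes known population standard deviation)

Answer: z = 2.1429, reject H₀

Derivation:
Standard error: SE = σ/√n = 14/√36 = 2.3333
z-statistic: z = (x̄ - μ₀)/SE = (62.00 - 57)/2.3333 = 2.1429
Critical value: ±1.960
p-value = 0.0321
Decision: reject H₀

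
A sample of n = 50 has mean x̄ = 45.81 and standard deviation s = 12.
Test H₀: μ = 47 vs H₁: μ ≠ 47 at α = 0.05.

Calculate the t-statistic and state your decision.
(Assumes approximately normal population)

Answer: t = -0.7012, fail to reject H₀

Derivation:
df = n - 1 = 49
SE = s/√n = 12/√50 = 1.6971
t = (x̄ - μ₀)/SE = (45.81 - 47)/1.6971 = -0.7012
Critical value: t_{0.025,49} = ±2.010
p-value ≈ 0.4865
Decision: fail to reject H₀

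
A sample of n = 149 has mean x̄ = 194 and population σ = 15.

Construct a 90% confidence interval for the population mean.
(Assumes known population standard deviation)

Answer: (191.9786, 196.0214)

Derivation:
Confidence level: 90%, α = 0.1
z_0.05 = 1.645
SE = σ/√n = 15/√149 = 1.2288
Margin of error = 1.645 × 1.2288 = 2.0214
CI: x̄ ± margin = 194 ± 2.0214
CI: (191.9786, 196.0214)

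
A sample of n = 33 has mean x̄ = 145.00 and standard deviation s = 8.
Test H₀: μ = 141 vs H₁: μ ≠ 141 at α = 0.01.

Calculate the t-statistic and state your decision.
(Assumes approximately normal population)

df = n - 1 = 32
SE = s/√n = 8/√33 = 1.3926
t = (x̄ - μ₀)/SE = (145.00 - 141)/1.3926 = 2.8723
Critical value: t_{0.005,32} = ±2.738
p-value ≈ 0.0072
Decision: reject H₀

Answer: t = 2.8723, reject H₀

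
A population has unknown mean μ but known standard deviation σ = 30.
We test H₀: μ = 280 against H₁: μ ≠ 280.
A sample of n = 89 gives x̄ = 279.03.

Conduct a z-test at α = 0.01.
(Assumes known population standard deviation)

Answer: z = -0.3050, fail to reject H₀

Derivation:
Standard error: SE = σ/√n = 30/√89 = 3.1800
z-statistic: z = (x̄ - μ₀)/SE = (279.03 - 280)/3.1800 = -0.3050
Critical value: ±2.576
p-value = 0.7604
Decision: fail to reject H₀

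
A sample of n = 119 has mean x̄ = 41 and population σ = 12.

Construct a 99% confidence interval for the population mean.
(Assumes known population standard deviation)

Answer: (38.1664, 43.8336)

Derivation:
Confidence level: 99%, α = 0.01
z_0.005 = 2.576
SE = σ/√n = 12/√119 = 1.1000
Margin of error = 2.576 × 1.1000 = 2.8336
CI: x̄ ± margin = 41 ± 2.8336
CI: (38.1664, 43.8336)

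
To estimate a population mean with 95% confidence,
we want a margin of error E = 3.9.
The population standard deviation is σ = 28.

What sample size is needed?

z_0.025 = 1.960
n = (z×σ/E)² = (1.960×28/3.9)²
n = 198.0154
Round up: n = 199

Answer: n = 199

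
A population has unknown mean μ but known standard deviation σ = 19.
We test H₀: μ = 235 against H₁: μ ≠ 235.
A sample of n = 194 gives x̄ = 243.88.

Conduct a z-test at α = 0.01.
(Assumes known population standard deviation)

Answer: z = 6.5098, reject H₀

Derivation:
Standard error: SE = σ/√n = 19/√194 = 1.3641
z-statistic: z = (x̄ - μ₀)/SE = (243.88 - 235)/1.3641 = 6.5098
Critical value: ±2.576
p-value < 0.0001
Decision: reject H₀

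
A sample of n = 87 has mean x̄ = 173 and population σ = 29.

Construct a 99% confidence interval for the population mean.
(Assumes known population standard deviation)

Confidence level: 99%, α = 0.01
z_0.005 = 2.576
SE = σ/√n = 29/√87 = 3.1091
Margin of error = 2.576 × 3.1091 = 8.0090
CI: x̄ ± margin = 173 ± 8.0090
CI: (164.9910, 181.0090)

Answer: (164.9910, 181.0090)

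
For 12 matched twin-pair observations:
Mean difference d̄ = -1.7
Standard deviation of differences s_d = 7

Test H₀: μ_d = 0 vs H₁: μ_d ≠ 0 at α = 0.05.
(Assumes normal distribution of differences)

Answer: t = -0.8413, fail to reject H₀

Derivation:
df = n - 1 = 11
SE = s_d/√n = 7/√12 = 2.0207
t = d̄/SE = -1.7/2.0207 = -0.8413
Critical value: t_{0.025,11} = ±2.201
p-value ≈ 0.4181
Decision: fail to reject H₀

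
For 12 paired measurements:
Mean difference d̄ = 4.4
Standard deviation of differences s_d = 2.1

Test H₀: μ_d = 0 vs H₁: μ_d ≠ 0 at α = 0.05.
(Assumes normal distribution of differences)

df = n - 1 = 11
SE = s_d/√n = 2.1/√12 = 0.6062
t = d̄/SE = 4.4/0.6062 = 7.2583
Critical value: t_{0.025,11} = ±2.201
p-value < 0.0001
Decision: reject H₀

Answer: t = 7.2583, reject H₀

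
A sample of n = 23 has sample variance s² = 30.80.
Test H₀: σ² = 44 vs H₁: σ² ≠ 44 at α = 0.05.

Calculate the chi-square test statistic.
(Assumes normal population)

Answer: χ² = 15.4000, fail to reject H₀

Derivation:
df = n - 1 = 22
χ² = (n-1)s²/σ₀² = 22×30.80/44 = 15.4000
Critical values: χ²_{0.975,22} = 10.982, χ²_{0.025,22} = 36.781
Rejection region: χ² < 10.982 or χ² > 36.781
Decision: fail to reject H₀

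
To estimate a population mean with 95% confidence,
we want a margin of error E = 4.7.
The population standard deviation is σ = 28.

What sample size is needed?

Answer: n = 137

Derivation:
z_0.025 = 1.960
n = (z×σ/E)² = (1.960×28/4.7)²
n = 136.3429
Round up: n = 137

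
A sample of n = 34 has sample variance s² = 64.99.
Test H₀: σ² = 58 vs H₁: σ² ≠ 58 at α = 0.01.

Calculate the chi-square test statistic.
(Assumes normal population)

df = n - 1 = 33
χ² = (n-1)s²/σ₀² = 33×64.99/58 = 36.9771
Critical values: χ²_{0.995,33} = 15.815, χ²_{0.005,33} = 57.648
Rejection region: χ² < 15.815 or χ² > 57.648
Decision: fail to reject H₀

Answer: χ² = 36.9771, fail to reject H₀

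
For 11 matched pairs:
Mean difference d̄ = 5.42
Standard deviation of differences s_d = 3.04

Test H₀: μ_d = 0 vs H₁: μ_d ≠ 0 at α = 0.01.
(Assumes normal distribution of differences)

df = n - 1 = 10
SE = s_d/√n = 3.04/√11 = 0.9166
t = d̄/SE = 5.42/0.9166 = 5.9132
Critical value: t_{0.005,10} = ±3.169
p-value ≈ 0.0001
Decision: reject H₀

Answer: t = 5.9132, reject H₀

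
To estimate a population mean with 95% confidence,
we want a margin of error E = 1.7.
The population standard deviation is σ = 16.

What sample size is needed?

Answer: n = 341

Derivation:
z_0.025 = 1.960
n = (z×σ/E)² = (1.960×16/1.7)²
n = 340.2940
Round up: n = 341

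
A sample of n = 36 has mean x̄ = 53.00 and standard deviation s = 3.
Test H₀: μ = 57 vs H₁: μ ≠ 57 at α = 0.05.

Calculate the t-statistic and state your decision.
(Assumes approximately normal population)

df = n - 1 = 35
SE = s/√n = 3/√36 = 0.5000
t = (x̄ - μ₀)/SE = (53.00 - 57)/0.5000 = -8.0000
Critical value: t_{0.025,35} = ±2.030
p-value < 0.0001
Decision: reject H₀

Answer: t = -8.0000, reject H₀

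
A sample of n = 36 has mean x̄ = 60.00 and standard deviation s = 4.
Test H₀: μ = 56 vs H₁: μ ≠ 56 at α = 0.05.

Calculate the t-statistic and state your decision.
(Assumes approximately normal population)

df = n - 1 = 35
SE = s/√n = 4/√36 = 0.6667
t = (x̄ - μ₀)/SE = (60.00 - 56)/0.6667 = 5.9997
Critical value: t_{0.025,35} = ±2.030
p-value < 0.0001
Decision: reject H₀

Answer: t = 5.9997, reject H₀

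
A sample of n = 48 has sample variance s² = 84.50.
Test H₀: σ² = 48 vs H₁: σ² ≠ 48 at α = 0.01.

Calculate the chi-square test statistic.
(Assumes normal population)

Answer: χ² = 82.7396, reject H₀

Derivation:
df = n - 1 = 47
χ² = (n-1)s²/σ₀² = 47×84.50/48 = 82.7396
Critical values: χ²_{0.995,47} = 25.775, χ²_{0.005,47} = 75.704
Rejection region: χ² < 25.775 or χ² > 75.704
Decision: reject H₀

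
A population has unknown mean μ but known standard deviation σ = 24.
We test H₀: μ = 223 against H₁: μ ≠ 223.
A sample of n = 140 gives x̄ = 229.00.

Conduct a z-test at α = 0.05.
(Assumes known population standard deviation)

Standard error: SE = σ/√n = 24/√140 = 2.0284
z-statistic: z = (x̄ - μ₀)/SE = (229.00 - 223)/2.0284 = 2.9580
Critical value: ±1.960
p-value = 0.0031
Decision: reject H₀

Answer: z = 2.9580, reject H₀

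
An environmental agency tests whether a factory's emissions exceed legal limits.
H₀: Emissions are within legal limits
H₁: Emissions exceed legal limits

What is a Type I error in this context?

Answer: Citing a compliant factory for excess emissions

Derivation:
A Type I error (probability α) occurs when we reject a true H₀.
A Type II error (probability β) occurs when we fail to reject a false H₀.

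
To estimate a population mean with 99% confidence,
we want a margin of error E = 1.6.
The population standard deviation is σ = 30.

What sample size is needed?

z_0.005 = 2.576
n = (z×σ/E)² = (2.576×30/1.6)²
n = 2332.8900
Round up: n = 2333

Answer: n = 2333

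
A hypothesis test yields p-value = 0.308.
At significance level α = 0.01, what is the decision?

Answer: fail to reject H₀

Derivation:
Compare p-value to α:
0.308 ≥ 0.01
Decision: fail to reject H₀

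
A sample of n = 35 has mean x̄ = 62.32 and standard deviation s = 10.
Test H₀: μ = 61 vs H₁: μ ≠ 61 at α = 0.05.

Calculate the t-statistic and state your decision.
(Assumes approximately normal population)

Answer: t = 0.7809, fail to reject H₀

Derivation:
df = n - 1 = 34
SE = s/√n = 10/√35 = 1.6903
t = (x̄ - μ₀)/SE = (62.32 - 61)/1.6903 = 0.7809
Critical value: t_{0.025,34} = ±2.032
p-value ≈ 0.4403
Decision: fail to reject H₀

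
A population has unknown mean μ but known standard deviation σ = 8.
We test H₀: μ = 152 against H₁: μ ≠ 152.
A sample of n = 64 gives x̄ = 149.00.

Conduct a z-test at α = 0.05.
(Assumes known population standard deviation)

Standard error: SE = σ/√n = 8/√64 = 1.0000
z-statistic: z = (x̄ - μ₀)/SE = (149.00 - 152)/1.0000 = -3.0000
Critical value: ±1.960
p-value = 0.0027
Decision: reject H₀

Answer: z = -3.0000, reject H₀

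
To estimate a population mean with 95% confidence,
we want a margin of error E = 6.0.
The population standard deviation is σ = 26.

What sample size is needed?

Answer: n = 73

Derivation:
z_0.025 = 1.960
n = (z×σ/E)² = (1.960×26/6.0)²
n = 72.1367
Round up: n = 73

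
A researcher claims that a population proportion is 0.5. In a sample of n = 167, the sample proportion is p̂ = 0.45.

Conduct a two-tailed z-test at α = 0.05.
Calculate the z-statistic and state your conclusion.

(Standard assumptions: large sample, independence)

H₀: p = 0.5, H₁: p ≠ 0.5
Standard error: SE = √(p₀(1-p₀)/n) = √(0.5×0.5/167) = 0.038691
z-statistic: z = (p̂ - p₀)/SE = (0.45 - 0.5)/0.038691 = -1.2923
Critical value: z_0.025 = ±1.960
p-value = 0.1963
Decision: fail to reject H₀ at α = 0.05

Answer: z = -1.2923, fail to reject H₀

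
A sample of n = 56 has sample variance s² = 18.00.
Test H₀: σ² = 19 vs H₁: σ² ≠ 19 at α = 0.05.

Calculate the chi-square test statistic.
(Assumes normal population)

Answer: χ² = 52.1053, fail to reject H₀

Derivation:
df = n - 1 = 55
χ² = (n-1)s²/σ₀² = 55×18.00/19 = 52.1053
Critical values: χ²_{0.975,55} = 36.398, χ²_{0.025,55} = 77.380
Rejection region: χ² < 36.398 or χ² > 77.380
Decision: fail to reject H₀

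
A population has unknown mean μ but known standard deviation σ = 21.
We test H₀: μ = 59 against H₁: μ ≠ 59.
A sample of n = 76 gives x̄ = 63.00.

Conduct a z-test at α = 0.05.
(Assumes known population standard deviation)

Standard error: SE = σ/√n = 21/√76 = 2.4089
z-statistic: z = (x̄ - μ₀)/SE = (63.00 - 59)/2.4089 = 1.6605
Critical value: ±1.960
p-value = 0.0968
Decision: fail to reject H₀

Answer: z = 1.6605, fail to reject H₀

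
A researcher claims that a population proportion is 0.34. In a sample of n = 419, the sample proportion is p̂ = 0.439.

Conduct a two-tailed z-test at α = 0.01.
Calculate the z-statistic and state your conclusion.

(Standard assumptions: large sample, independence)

H₀: p = 0.34, H₁: p ≠ 0.34
Standard error: SE = √(p₀(1-p₀)/n) = √(0.34×0.66/419) = 0.023142
z-statistic: z = (p̂ - p₀)/SE = (0.439 - 0.34)/0.023142 = 4.2779
Critical value: z_0.005 = ±2.576
p-value < 0.0001
Decision: reject H₀ at α = 0.01

Answer: z = 4.2779, reject H₀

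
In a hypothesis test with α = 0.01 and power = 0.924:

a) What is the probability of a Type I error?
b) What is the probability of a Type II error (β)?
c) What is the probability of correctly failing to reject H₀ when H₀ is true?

a) Type I error probability = α = 0.01
b) Power = P(reject H₀ | H₁ true) = 1 - β = 0.924, so Type II error probability = β = 1 - Power = 0.076
c) P(fail to reject H₀ | H₀ true) = 1 - α = 0.99

Answer: a) 0.01, b) 0.076, c) 0.99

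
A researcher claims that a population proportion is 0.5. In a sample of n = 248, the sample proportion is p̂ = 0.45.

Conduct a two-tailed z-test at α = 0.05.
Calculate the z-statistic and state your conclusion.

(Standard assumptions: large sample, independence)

Answer: z = -1.5748, fail to reject H₀

Derivation:
H₀: p = 0.5, H₁: p ≠ 0.5
Standard error: SE = √(p₀(1-p₀)/n) = √(0.5×0.5/248) = 0.031750
z-statistic: z = (p̂ - p₀)/SE = (0.45 - 0.5)/0.031750 = -1.5748
Critical value: z_0.025 = ±1.960
p-value = 0.1153
Decision: fail to reject H₀ at α = 0.05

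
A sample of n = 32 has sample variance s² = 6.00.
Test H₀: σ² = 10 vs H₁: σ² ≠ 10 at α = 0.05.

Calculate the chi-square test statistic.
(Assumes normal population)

df = n - 1 = 31
χ² = (n-1)s²/σ₀² = 31×6.00/10 = 18.6000
Critical values: χ²_{0.975,31} = 17.539, χ²_{0.025,31} = 48.232
Rejection region: χ² < 17.539 or χ² > 48.232
Decision: fail to reject H₀

Answer: χ² = 18.6000, fail to reject H₀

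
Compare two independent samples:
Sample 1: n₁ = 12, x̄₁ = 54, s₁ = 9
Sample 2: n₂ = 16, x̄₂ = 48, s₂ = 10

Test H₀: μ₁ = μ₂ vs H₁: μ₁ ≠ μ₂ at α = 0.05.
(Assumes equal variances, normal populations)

Pooled variance: s²_p = [11×9² + 15×10²]/(26) = 91.9615
s_p = 9.5897
SE = s_p×√(1/n₁ + 1/n₂) = 9.5897×√(1/12 + 1/16) = 3.6621
t = (x̄₁ - x̄₂)/SE = (54 - 48)/3.6621 = 1.6384
df = 26, t-critical = ±2.056
Decision: fail to reject H₀

Answer: t = 1.6384, fail to reject H₀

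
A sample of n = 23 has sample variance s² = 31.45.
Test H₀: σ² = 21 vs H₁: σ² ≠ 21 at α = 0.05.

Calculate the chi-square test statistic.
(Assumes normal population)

Answer: χ² = 32.9476, fail to reject H₀

Derivation:
df = n - 1 = 22
χ² = (n-1)s²/σ₀² = 22×31.45/21 = 32.9476
Critical values: χ²_{0.975,22} = 10.982, χ²_{0.025,22} = 36.781
Rejection region: χ² < 10.982 or χ² > 36.781
Decision: fail to reject H₀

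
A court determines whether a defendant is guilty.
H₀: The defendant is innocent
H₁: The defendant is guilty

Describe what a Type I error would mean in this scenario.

Answer: Convicting an innocent person

Derivation:
Type I error: rejecting H₀ when it is actually true (false positive).
Type II error: failing to reject H₀ when H₁ is actually true (false negative).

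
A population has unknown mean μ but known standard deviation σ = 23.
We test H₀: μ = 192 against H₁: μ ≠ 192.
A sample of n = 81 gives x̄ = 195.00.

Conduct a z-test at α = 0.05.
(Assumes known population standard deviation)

Standard error: SE = σ/√n = 23/√81 = 2.5556
z-statistic: z = (x̄ - μ₀)/SE = (195.00 - 192)/2.5556 = 1.1739
Critical value: ±1.960
p-value = 0.2404
Decision: fail to reject H₀

Answer: z = 1.1739, fail to reject H₀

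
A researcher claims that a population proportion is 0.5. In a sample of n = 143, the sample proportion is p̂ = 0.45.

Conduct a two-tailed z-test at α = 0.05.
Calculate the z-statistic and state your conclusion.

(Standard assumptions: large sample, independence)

Answer: z = -1.1958, fail to reject H₀

Derivation:
H₀: p = 0.5, H₁: p ≠ 0.5
Standard error: SE = √(p₀(1-p₀)/n) = √(0.5×0.5/143) = 0.041812
z-statistic: z = (p̂ - p₀)/SE = (0.45 - 0.5)/0.041812 = -1.1958
Critical value: z_0.025 = ±1.960
p-value = 0.2318
Decision: fail to reject H₀ at α = 0.05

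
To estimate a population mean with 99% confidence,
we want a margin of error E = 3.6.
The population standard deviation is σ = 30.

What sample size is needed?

z_0.005 = 2.576
n = (z×σ/E)² = (2.576×30/3.6)²
n = 460.8178
Round up: n = 461

Answer: n = 461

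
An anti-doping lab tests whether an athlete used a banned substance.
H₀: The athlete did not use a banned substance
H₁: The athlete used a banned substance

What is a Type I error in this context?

Answer: Falsely accusing a clean athlete of doping

Derivation:
Type I error (α): Rejecting H₀ when H₀ is true
Type II error (β): Failing to reject H₀ when H₁ is true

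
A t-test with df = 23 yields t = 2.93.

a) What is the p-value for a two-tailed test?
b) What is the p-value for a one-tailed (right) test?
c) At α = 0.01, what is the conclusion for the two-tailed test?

Answer: a) 0.0075, b) 0.0038, c) reject H₀

Derivation:
Using t-distribution with df = 23:
a) Two-tailed: p = 2×P(T > 2.93) = 0.0075
b) One-tailed: p = P(T > 2.93) = 0.0038
c) 0.0075 < 0.01, reject H₀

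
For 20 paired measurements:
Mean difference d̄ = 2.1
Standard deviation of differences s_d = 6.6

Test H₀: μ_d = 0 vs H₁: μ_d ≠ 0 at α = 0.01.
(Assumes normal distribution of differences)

Answer: t = 1.4230, fail to reject H₀

Derivation:
df = n - 1 = 19
SE = s_d/√n = 6.6/√20 = 1.4758
t = d̄/SE = 2.1/1.4758 = 1.4230
Critical value: t_{0.005,19} = ±2.861
p-value ≈ 0.1709
Decision: fail to reject H₀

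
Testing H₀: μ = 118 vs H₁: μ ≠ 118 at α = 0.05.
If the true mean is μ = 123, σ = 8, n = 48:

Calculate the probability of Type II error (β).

SE = σ/√n = 8/√48 = 1.1547
Critical values: μ₀ ± z_0.025×SE = 118 ± 1.960×1.1547
Acceptance region: (115.7368, 120.2632)
Under H₁ (μ = 123): z_high = (120.2632 - 123)/1.1547 = -2.3701, z_low = (115.7368 - 123)/1.1547 = -6.2901
β = P(not reject | H₁) = Φ(-2.3701) - Φ(-6.2901) ≈ 0.0089

Answer: β ≈ 0.0089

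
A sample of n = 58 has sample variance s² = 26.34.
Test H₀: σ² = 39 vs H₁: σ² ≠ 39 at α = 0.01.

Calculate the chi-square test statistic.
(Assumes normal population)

Answer: χ² = 38.4969, fail to reject H₀

Derivation:
df = n - 1 = 57
χ² = (n-1)s²/σ₀² = 57×26.34/39 = 38.4969
Critical values: χ²_{0.995,57} = 33.248, χ²_{0.005,57} = 88.236
Rejection region: χ² < 33.248 or χ² > 88.236
Decision: fail to reject H₀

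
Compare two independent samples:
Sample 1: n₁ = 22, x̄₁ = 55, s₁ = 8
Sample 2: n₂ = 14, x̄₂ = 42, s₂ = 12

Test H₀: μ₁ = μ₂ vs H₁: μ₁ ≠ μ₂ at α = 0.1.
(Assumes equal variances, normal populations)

Pooled variance: s²_p = [21×8² + 13×12²]/(34) = 94.5882
s_p = 9.7256
SE = s_p×√(1/n₁ + 1/n₂) = 9.7256×√(1/22 + 1/14) = 3.3250
t = (x̄₁ - x̄₂)/SE = (55 - 42)/3.3250 = 3.9098
df = 34, t-critical = ±1.691
Decision: reject H₀

Answer: t = 3.9098, reject H₀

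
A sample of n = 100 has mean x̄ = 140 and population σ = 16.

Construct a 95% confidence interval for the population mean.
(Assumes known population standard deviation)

Confidence level: 95%, α = 0.05
z_0.025 = 1.960
SE = σ/√n = 16/√100 = 1.6000
Margin of error = 1.960 × 1.6000 = 3.1360
CI: x̄ ± margin = 140 ± 3.1360
CI: (136.8640, 143.1360)

Answer: (136.8640, 143.1360)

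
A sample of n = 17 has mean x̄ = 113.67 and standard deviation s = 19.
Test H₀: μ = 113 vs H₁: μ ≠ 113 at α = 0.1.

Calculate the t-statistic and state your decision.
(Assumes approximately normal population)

Answer: t = 0.1454, fail to reject H₀

Derivation:
df = n - 1 = 16
SE = s/√n = 19/√17 = 4.6082
t = (x̄ - μ₀)/SE = (113.67 - 113)/4.6082 = 0.1454
Critical value: t_{0.05,16} = ±1.746
p-value ≈ 0.8862
Decision: fail to reject H₀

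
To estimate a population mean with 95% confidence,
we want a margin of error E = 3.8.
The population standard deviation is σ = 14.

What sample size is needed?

z_0.025 = 1.960
n = (z×σ/E)² = (1.960×14/3.8)²
n = 52.1436
Round up: n = 53

Answer: n = 53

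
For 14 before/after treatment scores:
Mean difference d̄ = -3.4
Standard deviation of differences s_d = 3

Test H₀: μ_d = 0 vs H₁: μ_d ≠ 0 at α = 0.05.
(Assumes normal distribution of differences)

Answer: t = -4.2405, reject H₀

Derivation:
df = n - 1 = 13
SE = s_d/√n = 3/√14 = 0.8018
t = d̄/SE = -3.4/0.8018 = -4.2405
Critical value: t_{0.025,13} = ±2.160
p-value ≈ 0.0010
Decision: reject H₀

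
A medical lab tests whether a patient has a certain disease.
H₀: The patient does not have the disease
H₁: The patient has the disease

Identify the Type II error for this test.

Type I error (α): Rejecting H₀ when H₀ is true
Type II error (β): Failing to reject H₀ when H₁ is true

Answer: Failing to diagnose a patient who actually has the disease (false negative)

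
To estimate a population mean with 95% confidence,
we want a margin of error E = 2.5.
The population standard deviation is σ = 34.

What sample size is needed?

z_0.025 = 1.960
n = (z×σ/E)² = (1.960×34/2.5)²
n = 710.5423
Round up: n = 711

Answer: n = 711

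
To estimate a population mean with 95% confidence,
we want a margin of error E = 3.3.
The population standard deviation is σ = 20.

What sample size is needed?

z_0.025 = 1.960
n = (z×σ/E)² = (1.960×20/3.3)²
n = 141.1056
Round up: n = 142

Answer: n = 142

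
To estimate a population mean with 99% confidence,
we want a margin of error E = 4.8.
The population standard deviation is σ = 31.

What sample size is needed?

z_0.005 = 2.576
n = (z×σ/E)² = (2.576×31/4.8)²
n = 276.7787
Round up: n = 277

Answer: n = 277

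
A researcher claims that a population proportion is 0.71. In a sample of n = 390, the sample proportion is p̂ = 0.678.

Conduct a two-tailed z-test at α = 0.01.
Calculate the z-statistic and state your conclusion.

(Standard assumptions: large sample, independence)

Answer: z = -1.3927, fail to reject H₀

Derivation:
H₀: p = 0.71, H₁: p ≠ 0.71
Standard error: SE = √(p₀(1-p₀)/n) = √(0.71×0.29/390) = 0.022977
z-statistic: z = (p̂ - p₀)/SE = (0.678 - 0.71)/0.022977 = -1.3927
Critical value: z_0.005 = ±2.576
p-value = 0.1637
Decision: fail to reject H₀ at α = 0.01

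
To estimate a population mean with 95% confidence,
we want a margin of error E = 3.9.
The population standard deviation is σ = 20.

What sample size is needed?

z_0.025 = 1.960
n = (z×σ/E)² = (1.960×20/3.9)²
n = 101.0283
Round up: n = 102

Answer: n = 102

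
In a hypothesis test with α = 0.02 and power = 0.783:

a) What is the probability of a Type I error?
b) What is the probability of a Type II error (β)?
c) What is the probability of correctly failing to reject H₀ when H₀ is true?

a) Type I error probability = α = 0.02
b) Power = P(reject H₀ | H₁ true) = 1 - β = 0.783, so Type II error probability = β = 1 - Power = 0.217
c) P(fail to reject H₀ | H₀ true) = 1 - α = 0.98

Answer: a) 0.02, b) 0.217, c) 0.98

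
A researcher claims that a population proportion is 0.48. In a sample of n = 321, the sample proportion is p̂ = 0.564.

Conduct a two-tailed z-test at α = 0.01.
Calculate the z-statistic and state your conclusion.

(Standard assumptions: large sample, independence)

Answer: z = 3.0124, reject H₀

Derivation:
H₀: p = 0.48, H₁: p ≠ 0.48
Standard error: SE = √(p₀(1-p₀)/n) = √(0.48×0.52/321) = 0.027885
z-statistic: z = (p̂ - p₀)/SE = (0.564 - 0.48)/0.027885 = 3.0124
Critical value: z_0.005 = ±2.576
p-value = 0.0026
Decision: reject H₀ at α = 0.01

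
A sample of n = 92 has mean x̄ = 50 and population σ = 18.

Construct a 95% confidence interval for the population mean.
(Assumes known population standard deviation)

Confidence level: 95%, α = 0.05
z_0.025 = 1.960
SE = σ/√n = 18/√92 = 1.8766
Margin of error = 1.960 × 1.8766 = 3.6781
CI: x̄ ± margin = 50 ± 3.6781
CI: (46.3219, 53.6781)

Answer: (46.3219, 53.6781)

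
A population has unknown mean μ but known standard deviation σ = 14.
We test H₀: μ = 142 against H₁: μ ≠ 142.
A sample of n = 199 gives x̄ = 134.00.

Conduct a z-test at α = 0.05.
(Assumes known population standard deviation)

Answer: z = -8.0613, reject H₀

Derivation:
Standard error: SE = σ/√n = 14/√199 = 0.9924
z-statistic: z = (x̄ - μ₀)/SE = (134.00 - 142)/0.9924 = -8.0613
Critical value: ±1.960
p-value < 0.0001
Decision: reject H₀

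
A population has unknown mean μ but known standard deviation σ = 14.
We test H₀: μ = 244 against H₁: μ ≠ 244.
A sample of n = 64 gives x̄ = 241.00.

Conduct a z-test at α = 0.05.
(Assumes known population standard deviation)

Answer: z = -1.7143, fail to reject H₀

Derivation:
Standard error: SE = σ/√n = 14/√64 = 1.7500
z-statistic: z = (x̄ - μ₀)/SE = (241.00 - 244)/1.7500 = -1.7143
Critical value: ±1.960
p-value = 0.0865
Decision: fail to reject H₀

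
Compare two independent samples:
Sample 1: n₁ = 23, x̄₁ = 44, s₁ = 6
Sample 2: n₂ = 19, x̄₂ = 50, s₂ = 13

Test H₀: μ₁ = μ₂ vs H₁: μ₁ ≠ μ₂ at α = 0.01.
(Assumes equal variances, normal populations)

Pooled variance: s²_p = [22×6² + 18×13²]/(40) = 95.8500
s_p = 9.7903
SE = s_p×√(1/n₁ + 1/n₂) = 9.7903×√(1/23 + 1/19) = 3.0351
t = (x̄₁ - x̄₂)/SE = (44 - 50)/3.0351 = -1.9769
df = 40, t-critical = ±2.704
Decision: fail to reject H₀

Answer: t = -1.9769, fail to reject H₀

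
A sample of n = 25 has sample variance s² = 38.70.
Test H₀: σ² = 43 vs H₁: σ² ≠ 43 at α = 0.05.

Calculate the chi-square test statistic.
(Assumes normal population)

df = n - 1 = 24
χ² = (n-1)s²/σ₀² = 24×38.70/43 = 21.6000
Critical values: χ²_{0.975,24} = 12.401, χ²_{0.025,24} = 39.364
Rejection region: χ² < 12.401 or χ² > 39.364
Decision: fail to reject H₀

Answer: χ² = 21.6000, fail to reject H₀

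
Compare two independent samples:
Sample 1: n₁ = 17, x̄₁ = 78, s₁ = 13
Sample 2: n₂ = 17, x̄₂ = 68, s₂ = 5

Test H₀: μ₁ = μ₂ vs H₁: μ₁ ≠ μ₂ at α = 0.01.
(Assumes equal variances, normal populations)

Answer: t = 2.9602, reject H₀

Derivation:
Pooled variance: s²_p = [16×13² + 16×5²]/(32) = 97.0000
s_p = 9.8489
SE = s_p×√(1/n₁ + 1/n₂) = 9.8489×√(1/17 + 1/17) = 3.3781
t = (x̄₁ - x̄₂)/SE = (78 - 68)/3.3781 = 2.9602
df = 32, t-critical = ±2.738
Decision: reject H₀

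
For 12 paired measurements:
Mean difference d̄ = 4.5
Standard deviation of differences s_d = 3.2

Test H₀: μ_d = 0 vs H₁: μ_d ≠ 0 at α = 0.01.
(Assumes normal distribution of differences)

Answer: t = 4.8712, reject H₀

Derivation:
df = n - 1 = 11
SE = s_d/√n = 3.2/√12 = 0.9238
t = d̄/SE = 4.5/0.9238 = 4.8712
Critical value: t_{0.005,11} = ±3.106
p-value ≈ 0.0005
Decision: reject H₀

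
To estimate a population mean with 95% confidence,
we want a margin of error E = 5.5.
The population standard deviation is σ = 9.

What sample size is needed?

Answer: n = 11

Derivation:
z_0.025 = 1.960
n = (z×σ/E)² = (1.960×9/5.5)²
n = 10.2866
Round up: n = 11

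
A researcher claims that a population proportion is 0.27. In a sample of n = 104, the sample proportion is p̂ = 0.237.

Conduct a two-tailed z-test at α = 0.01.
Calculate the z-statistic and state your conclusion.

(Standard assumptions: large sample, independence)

Answer: z = -0.7580, fail to reject H₀

Derivation:
H₀: p = 0.27, H₁: p ≠ 0.27
Standard error: SE = √(p₀(1-p₀)/n) = √(0.27×0.73/104) = 0.043534
z-statistic: z = (p̂ - p₀)/SE = (0.237 - 0.27)/0.043534 = -0.7580
Critical value: z_0.005 = ±2.576
p-value = 0.4485
Decision: fail to reject H₀ at α = 0.01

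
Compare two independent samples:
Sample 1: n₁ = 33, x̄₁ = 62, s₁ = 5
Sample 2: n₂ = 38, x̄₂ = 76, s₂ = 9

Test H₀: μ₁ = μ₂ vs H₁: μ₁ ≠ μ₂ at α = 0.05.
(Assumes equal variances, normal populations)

Answer: t = -7.9316, reject H₀

Derivation:
Pooled variance: s²_p = [32×5² + 37×9²]/(69) = 55.0290
s_p = 7.4182
SE = s_p×√(1/n₁ + 1/n₂) = 7.4182×√(1/33 + 1/38) = 1.7651
t = (x̄₁ - x̄₂)/SE = (62 - 76)/1.7651 = -7.9316
df = 69, t-critical = ±1.995
Decision: reject H₀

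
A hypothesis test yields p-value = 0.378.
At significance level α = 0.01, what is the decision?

Answer: fail to reject H₀

Derivation:
Compare p-value to α:
0.378 ≥ 0.01
Decision: fail to reject H₀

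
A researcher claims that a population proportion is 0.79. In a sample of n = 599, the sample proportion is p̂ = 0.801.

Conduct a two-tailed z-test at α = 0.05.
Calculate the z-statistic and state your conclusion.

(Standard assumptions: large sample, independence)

H₀: p = 0.79, H₁: p ≠ 0.79
Standard error: SE = √(p₀(1-p₀)/n) = √(0.79×0.21/599) = 0.016642
z-statistic: z = (p̂ - p₀)/SE = (0.801 - 0.79)/0.016642 = 0.6610
Critical value: z_0.025 = ±1.960
p-value = 0.5086
Decision: fail to reject H₀ at α = 0.05

Answer: z = 0.6610, fail to reject H₀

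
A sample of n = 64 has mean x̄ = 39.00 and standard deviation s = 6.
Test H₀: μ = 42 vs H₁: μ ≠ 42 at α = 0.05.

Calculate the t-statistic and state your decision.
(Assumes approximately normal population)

df = n - 1 = 63
SE = s/√n = 6/√64 = 0.7500
t = (x̄ - μ₀)/SE = (39.00 - 42)/0.7500 = -4.0000
Critical value: t_{0.025,63} = ±1.998
p-value ≈ 0.0002
Decision: reject H₀

Answer: t = -4.0000, reject H₀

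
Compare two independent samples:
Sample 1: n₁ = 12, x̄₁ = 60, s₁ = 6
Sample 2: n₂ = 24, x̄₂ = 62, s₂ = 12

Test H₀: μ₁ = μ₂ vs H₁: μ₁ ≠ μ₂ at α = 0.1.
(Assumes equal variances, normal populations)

Answer: t = -0.5417, fail to reject H₀

Derivation:
Pooled variance: s²_p = [11×6² + 23×12²]/(34) = 109.0588
s_p = 10.4431
SE = s_p×√(1/n₁ + 1/n₂) = 10.4431×√(1/12 + 1/24) = 3.6922
t = (x̄₁ - x̄₂)/SE = (60 - 62)/3.6922 = -0.5417
df = 34, t-critical = ±1.691
Decision: fail to reject H₀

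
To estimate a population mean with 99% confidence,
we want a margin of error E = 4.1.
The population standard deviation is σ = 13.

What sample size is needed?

Answer: n = 67

Derivation:
z_0.005 = 2.576
n = (z×σ/E)² = (2.576×13/4.1)²
n = 66.7130
Round up: n = 67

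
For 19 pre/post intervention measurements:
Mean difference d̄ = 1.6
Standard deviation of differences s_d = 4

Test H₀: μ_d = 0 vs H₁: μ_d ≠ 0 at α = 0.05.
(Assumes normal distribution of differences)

Answer: t = 1.7435, fail to reject H₀

Derivation:
df = n - 1 = 18
SE = s_d/√n = 4/√19 = 0.9177
t = d̄/SE = 1.6/0.9177 = 1.7435
Critical value: t_{0.025,18} = ±2.101
p-value ≈ 0.0983
Decision: fail to reject H₀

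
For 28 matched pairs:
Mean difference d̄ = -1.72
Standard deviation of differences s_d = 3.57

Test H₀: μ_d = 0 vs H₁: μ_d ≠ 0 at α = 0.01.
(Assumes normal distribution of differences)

df = n - 1 = 27
SE = s_d/√n = 3.57/√28 = 0.6747
t = d̄/SE = -1.72/0.6747 = -2.5493
Critical value: t_{0.005,27} = ±2.771
p-value ≈ 0.0168
Decision: fail to reject H₀

Answer: t = -2.5493, fail to reject H₀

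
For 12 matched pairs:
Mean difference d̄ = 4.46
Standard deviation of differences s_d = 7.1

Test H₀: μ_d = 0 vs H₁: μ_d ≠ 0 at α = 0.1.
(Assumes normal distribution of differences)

df = n - 1 = 11
SE = s_d/√n = 7.1/√12 = 2.0496
t = d̄/SE = 4.46/2.0496 = 2.1760
Critical value: t_{0.05,11} = ±1.796
p-value ≈ 0.0522
Decision: reject H₀

Answer: t = 2.1760, reject H₀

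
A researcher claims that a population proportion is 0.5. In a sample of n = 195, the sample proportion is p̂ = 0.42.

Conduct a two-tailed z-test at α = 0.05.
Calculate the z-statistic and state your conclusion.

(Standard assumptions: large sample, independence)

H₀: p = 0.5, H₁: p ≠ 0.5
Standard error: SE = √(p₀(1-p₀)/n) = √(0.5×0.5/195) = 0.035806
z-statistic: z = (p̂ - p₀)/SE = (0.42 - 0.5)/0.035806 = -2.2343
Critical value: z_0.025 = ±1.960
p-value = 0.0255
Decision: reject H₀ at α = 0.05

Answer: z = -2.2343, reject H₀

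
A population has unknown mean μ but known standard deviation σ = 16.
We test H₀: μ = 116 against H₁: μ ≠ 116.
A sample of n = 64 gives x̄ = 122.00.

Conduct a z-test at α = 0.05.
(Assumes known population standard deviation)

Answer: z = 3.0000, reject H₀

Derivation:
Standard error: SE = σ/√n = 16/√64 = 2.0000
z-statistic: z = (x̄ - μ₀)/SE = (122.00 - 116)/2.0000 = 3.0000
Critical value: ±1.960
p-value = 0.0027
Decision: reject H₀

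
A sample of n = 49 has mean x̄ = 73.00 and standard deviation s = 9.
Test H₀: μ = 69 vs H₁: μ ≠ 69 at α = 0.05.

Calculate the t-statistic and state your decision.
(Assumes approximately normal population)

Answer: t = 3.1111, reject H₀

Derivation:
df = n - 1 = 48
SE = s/√n = 9/√49 = 1.2857
t = (x̄ - μ₀)/SE = (73.00 - 69)/1.2857 = 3.1111
Critical value: t_{0.025,48} = ±2.011
p-value ≈ 0.0031
Decision: reject H₀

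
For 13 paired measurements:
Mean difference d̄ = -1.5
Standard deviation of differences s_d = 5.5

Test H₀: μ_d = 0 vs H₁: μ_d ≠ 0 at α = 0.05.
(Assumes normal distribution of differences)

Answer: t = -0.9833, fail to reject H₀

Derivation:
df = n - 1 = 12
SE = s_d/√n = 5.5/√13 = 1.5254
t = d̄/SE = -1.5/1.5254 = -0.9833
Critical value: t_{0.025,12} = ±2.179
p-value ≈ 0.3449
Decision: fail to reject H₀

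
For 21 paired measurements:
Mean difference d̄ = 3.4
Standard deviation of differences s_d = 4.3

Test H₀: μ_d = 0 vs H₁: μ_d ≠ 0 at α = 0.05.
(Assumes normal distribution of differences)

df = n - 1 = 20
SE = s_d/√n = 4.3/√21 = 0.9383
t = d̄/SE = 3.4/0.9383 = 3.6236
Critical value: t_{0.025,20} = ±2.086
p-value ≈ 0.0017
Decision: reject H₀

Answer: t = 3.6236, reject H₀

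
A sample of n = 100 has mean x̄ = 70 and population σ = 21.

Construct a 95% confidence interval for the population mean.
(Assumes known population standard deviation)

Confidence level: 95%, α = 0.05
z_0.025 = 1.960
SE = σ/√n = 21/√100 = 2.1000
Margin of error = 1.960 × 2.1000 = 4.1160
CI: x̄ ± margin = 70 ± 4.1160
CI: (65.8840, 74.1160)

Answer: (65.8840, 74.1160)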